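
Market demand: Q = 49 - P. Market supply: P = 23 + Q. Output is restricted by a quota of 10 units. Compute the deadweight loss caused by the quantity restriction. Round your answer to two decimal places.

9.00

Rewriting demand in inverse form: P = 49 - Q.
Unrestricted equilibrium: Q* = (49 - 23)/(1 + 1) = 13.
At Q = 10 the demand price is 49 - (10) = 39 and the supply price is 23 + (10) = 33.
Deadweight loss is the triangle between the curves from 10 to 13: (1/2)(39 - 33)(13 - 10) = 9.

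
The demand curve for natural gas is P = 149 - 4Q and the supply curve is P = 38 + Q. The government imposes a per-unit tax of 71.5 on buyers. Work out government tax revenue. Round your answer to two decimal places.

564.85

Pre-tax equilibrium: 149 - 4Q = 38 + Q gives Q* = 22.2, P* = 60.2.
A tax on buyers shifts demand down by 71.5: (149 - 71.5) - 4Q = 38 + Q, so Q_t = 7.9. Buyers pay P_b = 117.4; sellers receive P_s = P_b - 71.5 = 45.9.
Tax revenue = t x Q_t = 71.5 x 7.9 = 564.85.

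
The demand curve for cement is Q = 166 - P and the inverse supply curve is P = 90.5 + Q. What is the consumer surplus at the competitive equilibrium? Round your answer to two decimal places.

Rewriting demand in inverse form: P = 166 - Q.
Setting demand equal to supply, 75.5 = 2Q, so Q* = 37.75 and P* = 128.25.
CS is the area between the demand curve and P* from 0 to Q*: (1/2)(37.75)(37.75) = 712.5312.

712.53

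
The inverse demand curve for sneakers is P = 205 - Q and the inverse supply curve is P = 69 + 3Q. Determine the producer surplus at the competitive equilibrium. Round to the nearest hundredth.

1734.00

Setting demand equal to supply, 136 = 4Q, so Q* = 34 and P* = 171.
Producer surplus is the triangle above supply below P*: (1/2)(34)(171 - 69) = (1/2)(34)(102) = 1734.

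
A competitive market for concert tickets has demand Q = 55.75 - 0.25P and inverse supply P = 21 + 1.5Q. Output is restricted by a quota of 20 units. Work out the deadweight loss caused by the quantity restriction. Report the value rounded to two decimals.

Rewriting demand in inverse form: P = 223 - 4Q.
Without the quota, 223 - 4Q = 21 + 1.5Q gives Q* = 36.7273.
At Q = 20 the demand price is 223 - 4(20) = 143 and the supply price is 21 + 1.5(20) = 51.
DWL = (1/2)(gap between curves at 20) x (Q* - 20) = (1/2)(92)(16.7273) = 769.4545.

769.45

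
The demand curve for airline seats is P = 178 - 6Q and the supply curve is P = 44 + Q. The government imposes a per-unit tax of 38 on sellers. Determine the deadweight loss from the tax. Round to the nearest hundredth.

103.14

Pre-tax equilibrium: 178 - 6Q = 44 + Q gives Q* = 19.1429, P* = 63.1429.
A tax on sellers shifts supply up by 38: 178 - 6Q = 44 + Q + 38, so Q_t = 13.7143. Buyers pay P_b = 95.7143; sellers receive P_s = P_b - 38 = 57.7143.
Deadweight loss is the triangle between the curves from Q_t to Q*: (1/2)(19.1429 - 13.7143)(38) = 103.1429.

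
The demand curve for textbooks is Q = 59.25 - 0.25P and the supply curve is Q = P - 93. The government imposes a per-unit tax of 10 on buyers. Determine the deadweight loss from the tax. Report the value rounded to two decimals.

Rewriting demand in inverse form: P = 237 - 4Q.
Rewriting supply in inverse form: P = 93 + Q.
Pre-tax equilibrium: 237 - 4Q = 93 + Q gives Q* = 28.8, P* = 121.8.
With the tax, buyers' net willingness to pay falls by 10: (237 - 10) - 4Q = 93 + Q, so Q_t = 26.8. Buyers pay P_b = 129.8; sellers receive P_s = P_b - 10 = 119.8.
Deadweight loss is the triangle between the curves from Q_t to Q*: (1/2)(28.8 - 26.8)(10) = 10.

10.00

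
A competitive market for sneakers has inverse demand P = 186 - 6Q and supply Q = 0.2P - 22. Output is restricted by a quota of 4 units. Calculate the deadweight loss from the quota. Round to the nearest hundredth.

Rewriting supply in inverse form: P = 110 + 5Q.
Without the quota, 186 - 6Q = 110 + 5Q gives Q* = 6.9091.
At Q = 4 the demand price is 186 - 6(4) = 162 and the supply price is 110 + 5(4) = 130.
DWL = (1/2)(gap between curves at 4) x (Q* - 4) = (1/2)(32)(2.9091) = 46.5455.

46.55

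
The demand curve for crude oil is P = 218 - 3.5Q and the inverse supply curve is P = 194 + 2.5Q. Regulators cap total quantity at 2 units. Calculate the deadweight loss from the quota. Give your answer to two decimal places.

Unrestricted equilibrium: Q* = (218 - 194)/(3.5 + 2.5) = 4.
At Q = 2 the demand price is 218 - 3.5(2) = 211 and the supply price is 194 + 2.5(2) = 199.
DWL = (1/2)(gap between curves at 2) x (Q* - 2) = (1/2)(12)(2) = 12.

12.00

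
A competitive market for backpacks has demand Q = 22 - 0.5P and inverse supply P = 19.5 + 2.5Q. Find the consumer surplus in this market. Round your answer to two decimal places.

Rewriting demand in inverse form: P = 44 - 2Q.
Setting demand equal to supply, 24.5 = 4.5Q, so Q* = 5.4444 and P* = 33.1111.
CS is the area between the demand curve and P* from 0 to Q*: (1/2)(5.4444)(10.8889) = 29.642.

29.64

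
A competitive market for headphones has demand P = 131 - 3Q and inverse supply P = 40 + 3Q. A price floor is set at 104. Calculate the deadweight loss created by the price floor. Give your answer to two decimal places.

114.08

Free-market equilibrium: 131 - 3Q = 40 + 3Q gives Q* = 15.1667, P* = 85.5.
At P = 104, buyers demand (131 - 104)/3 = 9 while sellers would supply more, so the quantity traded is 9 at price 104.
The lost-trades triangle has base Q* - 9 = 6.1667 and height equal to the gap between the curves at Q = 9, which is 104 - 67 = 37. DWL = (1/2)(6.1667)(37) = 114.0833.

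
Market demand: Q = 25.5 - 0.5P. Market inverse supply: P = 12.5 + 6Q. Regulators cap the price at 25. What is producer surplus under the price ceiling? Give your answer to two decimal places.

Rewriting demand in inverse form: P = 51 - 2Q.
Without the control, 51 - 2Q = 12.5 + 6Q so Q* = 4.8125 and P* = 41.375.
At the ceiling price 25, quantity supplied is (25 - 12.5)/6 = 2.0833; supply is the short side, so Q = 2.0833 trades at P = 25.
PS is the triangle above supply below 25: (1/2)(2.0833)(25 - 12.5) = 13.0208.

13.02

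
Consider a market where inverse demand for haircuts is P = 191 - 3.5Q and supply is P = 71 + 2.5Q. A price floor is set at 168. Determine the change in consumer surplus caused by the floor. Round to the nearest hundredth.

-624.43

Free-market equilibrium: 191 - 3.5Q = 71 + 2.5Q gives Q* = 20, P* = 121.
At the floor price 168, quantity demanded is (191 - 168)/3.5 = 6.5714; demand is the short side, so Q = 6.5714 trades at P = 168.
CS goes from (1/2)(20)(70) = 700 to 75.5714 (computed as (191 - 168)(6.5714) - (1/2)(3.5)(6.5714)^2), a change of -624.4286.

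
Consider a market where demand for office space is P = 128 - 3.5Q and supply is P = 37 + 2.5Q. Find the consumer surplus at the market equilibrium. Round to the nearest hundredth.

Setting demand equal to supply, 91 = 6Q, so Q* = 15.1667 and P* = 74.9167.
Consumer surplus is the triangle under demand above P*: (1/2)(15.1667)(128 - 74.9167) = (1/2)(15.1667)(53.0833) = 402.5486.

402.55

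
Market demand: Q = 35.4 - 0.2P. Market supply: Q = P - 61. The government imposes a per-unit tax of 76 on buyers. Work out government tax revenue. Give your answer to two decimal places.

Rewriting demand in inverse form: P = 177 - 5Q.
Rewriting supply in inverse form: P = 61 + Q.
Pre-tax equilibrium: 177 - 5Q = 61 + Q gives Q* = 19.3333, P* = 80.3333.
A tax on buyers shifts demand down by 76: (177 - 76) - 5Q = 61 + Q, so Q_t = 6.6667. Buyers pay P_b = 143.6667; sellers receive P_s = P_b - 76 = 67.6667.
Tax revenue = t x Q_t = 76 x 6.6667 = 506.6667.

506.67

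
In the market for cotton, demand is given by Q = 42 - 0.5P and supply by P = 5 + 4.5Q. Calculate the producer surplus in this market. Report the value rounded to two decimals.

Rewriting demand in inverse form: P = 84 - 2Q.
Equilibrium: 84 - 2Q = 5 + 4.5Q, so Q* = 12.1538 and P* = 59.6923.
Producer surplus is the triangle above supply below P*: (1/2)(12.1538)(59.6923 - 5) = (1/2)(12.1538)(54.6923) = 332.3609.

332.36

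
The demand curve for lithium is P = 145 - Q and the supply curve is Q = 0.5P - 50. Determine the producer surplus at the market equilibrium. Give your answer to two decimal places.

225.00

Rewriting supply in inverse form: P = 100 + 2Q.
Equilibrium: 145 - Q = 100 + 2Q, so Q* = 15 and P* = 130.
The supply curve's price intercept is 100, so PS = (1/2)(Q*)(P* - 100) = (1/2)(15)(30) = 225.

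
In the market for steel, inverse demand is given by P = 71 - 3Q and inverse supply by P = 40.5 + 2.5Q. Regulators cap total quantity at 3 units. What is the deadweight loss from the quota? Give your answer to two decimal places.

Without the quota, 71 - 3Q = 40.5 + 2.5Q gives Q* = 5.5455.
At Q = 3 the demand price is 71 - 3(3) = 62 and the supply price is 40.5 + 2.5(3) = 48.
Deadweight loss is the triangle between the curves from 3 to 5.5455: (1/2)(62 - 48)(5.5455 - 3) = 17.8182.

17.82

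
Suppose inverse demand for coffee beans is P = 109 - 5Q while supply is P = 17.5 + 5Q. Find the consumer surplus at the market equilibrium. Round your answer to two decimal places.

209.31

Set 109 - 5Q = 17.5 + 5Q, which gives 91.5 = 10Q, so Q* = 9.15 and P* = 109 - 5(9.15) = 63.25.
Consumer surplus is the triangle under demand above P*: (1/2)(9.15)(109 - 63.25) = (1/2)(9.15)(45.75) = 209.3063.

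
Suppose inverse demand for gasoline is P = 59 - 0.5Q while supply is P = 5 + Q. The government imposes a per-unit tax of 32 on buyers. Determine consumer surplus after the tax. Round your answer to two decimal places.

Without the tax, 59 - 0.5Q = 5 + Q so Q* = 36 and P* = 41.
With the tax, buyers' net willingness to pay falls by 32: (59 - 32) - 0.5Q = 5 + Q, so Q_t = 14.6667. Buyers pay P_b = 51.6667; sellers receive P_s = P_b - 32 = 19.6667.
CS = (1/2)(Q_t)(59 - P_b) = (1/2)(14.6667)(7.3333) = 53.7778.

53.78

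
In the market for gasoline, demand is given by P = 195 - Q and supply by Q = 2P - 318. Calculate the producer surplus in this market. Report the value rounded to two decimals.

Rewriting supply in inverse form: P = 159 + 0.5Q.
Equilibrium: 195 - Q = 159 + 0.5Q, so Q* = 24 and P* = 171.
PS is the area between P* and the supply curve from 0 to Q*: (1/2)(24)(12) = 144.

144.00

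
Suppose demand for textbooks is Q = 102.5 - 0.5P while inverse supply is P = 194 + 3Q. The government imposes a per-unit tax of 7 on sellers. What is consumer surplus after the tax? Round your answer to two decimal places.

Rewriting demand in inverse form: P = 205 - 2Q.
Without the tax, 205 - 2Q = 194 + 3Q so Q* = 2.2 and P* = 200.6.
A tax on sellers shifts supply up by 7: 205 - 2Q = 194 + 3Q + 7, so Q_t = 0.8. Buyers pay P_b = 203.4; sellers receive P_s = P_b - 7 = 196.4.
Consumer surplus is the triangle under demand above P_b: (1/2)(0.8)(205 - 203.4) = 0.64.

0.64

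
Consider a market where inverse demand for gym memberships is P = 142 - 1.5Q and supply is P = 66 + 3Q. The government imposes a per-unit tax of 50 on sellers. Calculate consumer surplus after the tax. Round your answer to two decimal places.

25.04

Without the tax, 142 - 1.5Q = 66 + 3Q so Q* = 16.8889 and P* = 116.6667.
A tax on sellers shifts supply up by 50: 142 - 1.5Q = 66 + 3Q + 50, so Q_t = 5.7778. Buyers pay P_b = 133.3333; sellers receive P_s = P_b - 50 = 83.3333.
CS = (1/2)(Q_t)(142 - P_b) = (1/2)(5.7778)(8.6667) = 25.037.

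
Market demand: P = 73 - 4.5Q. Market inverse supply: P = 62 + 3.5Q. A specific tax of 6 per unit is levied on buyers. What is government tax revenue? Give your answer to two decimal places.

Without the tax, 73 - 4.5Q = 62 + 3.5Q so Q* = 1.375 and P* = 66.8125.
A tax on buyers shifts demand down by 6: (73 - 6) - 4.5Q = 62 + 3.5Q, so Q_t = 0.625. Buyers pay P_b = 70.1875; sellers receive P_s = P_b - 6 = 64.1875.
Tax revenue = t x Q_t = 6 x 0.625 = 3.75.

3.75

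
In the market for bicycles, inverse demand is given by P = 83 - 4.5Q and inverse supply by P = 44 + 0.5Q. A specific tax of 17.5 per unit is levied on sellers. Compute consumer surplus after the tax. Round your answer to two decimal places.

Pre-tax equilibrium: 83 - 4.5Q = 44 + 0.5Q gives Q* = 7.8, P* = 47.9.
A tax on sellers shifts supply up by 17.5: 83 - 4.5Q = 44 + 0.5Q + 17.5, so Q_t = 4.3. Buyers pay P_b = 63.65; sellers receive P_s = P_b - 17.5 = 46.15.
CS = (1/2)(Q_t)(83 - P_b) = (1/2)(4.3)(19.35) = 41.6025.

41.60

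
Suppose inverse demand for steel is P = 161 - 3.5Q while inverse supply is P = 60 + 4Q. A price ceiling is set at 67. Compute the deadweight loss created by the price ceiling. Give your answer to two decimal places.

Free-market equilibrium: 161 - 3.5Q = 60 + 4Q gives Q* = 13.4667, P* = 113.8667.
At the ceiling price 67, quantity supplied is (67 - 60)/4 = 1.75; supply is the short side, so Q = 1.75 trades at P = 67.
The lost-trades triangle has base Q* - 1.75 = 11.7167 and height equal to the gap between the curves at Q = 1.75, which is 154.875 - 67 = 87.875. DWL = (1/2)(11.7167)(87.875) = 514.801.

514.80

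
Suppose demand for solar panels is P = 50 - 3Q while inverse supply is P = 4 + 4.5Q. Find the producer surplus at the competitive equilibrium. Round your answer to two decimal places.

84.64

Setting demand equal to supply, 46 = 7.5Q, so Q* = 6.1333 and P* = 31.6.
Producer surplus is the triangle above supply below P*: (1/2)(6.1333)(31.6 - 4) = (1/2)(6.1333)(27.6) = 84.64.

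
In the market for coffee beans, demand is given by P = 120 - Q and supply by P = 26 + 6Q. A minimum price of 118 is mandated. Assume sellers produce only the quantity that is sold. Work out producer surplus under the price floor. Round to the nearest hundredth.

172.00

Without the control, 120 - Q = 26 + 6Q so Q* = 13.4286 and P* = 106.5714.
At P = 118, buyers demand (120 - 118)/1 = 2 while sellers would supply more, so the quantity traded is 2 at price 118.
The supply price at Q = 2 is 38. PS is the trapezoid between 118 and supply over [0, 2]: (1/2)[(118 - 26) + (118 - 38)](2) = 172.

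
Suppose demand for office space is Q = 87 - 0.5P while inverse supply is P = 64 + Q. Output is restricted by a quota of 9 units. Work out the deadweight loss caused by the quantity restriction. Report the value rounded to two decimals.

Rewriting demand in inverse form: P = 174 - 2Q.
Without the quota, 174 - 2Q = 64 + Q gives Q* = 36.6667.
At Q = 9 the demand price is 174 - 2(9) = 156 and the supply price is 64 + (9) = 73.
DWL = (1/2)(gap between curves at 9) x (Q* - 9) = (1/2)(83)(27.6667) = 1148.1667.

1148.17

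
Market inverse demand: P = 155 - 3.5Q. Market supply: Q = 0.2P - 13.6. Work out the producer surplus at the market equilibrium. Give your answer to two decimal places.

Rewriting supply in inverse form: P = 68 + 5Q.
Set 155 - 3.5Q = 68 + 5Q, which gives 87 = 8.5Q, so Q* = 10.2353 and P* = 155 - 3.5(10.2353) = 119.1765.
The supply curve's price intercept is 68, so PS = (1/2)(Q*)(P* - 68) = (1/2)(10.2353)(51.1765) = 261.9031.

261.90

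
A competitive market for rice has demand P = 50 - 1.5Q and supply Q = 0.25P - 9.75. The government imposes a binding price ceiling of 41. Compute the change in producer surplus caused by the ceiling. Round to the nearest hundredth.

-7.50

Rewriting supply in inverse form: P = 39 + 4Q.
Without the control, 50 - 1.5Q = 39 + 4Q so Q* = 2 and P* = 47.
At the ceiling price 41, quantity supplied is (41 - 39)/4 = 0.5; supply is the short side, so Q = 0.5 trades at P = 41.
PS goes from (1/2)(2)(8) = 8 to 0.5 (computed as (41 - 39)(0.5) - (1/2)(4)(0.5)^2), a change of -7.5.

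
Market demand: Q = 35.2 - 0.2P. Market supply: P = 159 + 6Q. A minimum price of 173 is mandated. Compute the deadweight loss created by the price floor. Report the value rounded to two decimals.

4.92

Rewriting demand in inverse form: P = 176 - 5Q.
Free-market equilibrium: 176 - 5Q = 159 + 6Q gives Q* = 1.5455, P* = 168.2727.
At the floor price 173, quantity demanded is (176 - 173)/5 = 0.6; demand is the short side, so Q = 0.6 trades at P = 173.
At Q = 0.6 the demand price is 173 and the supply price is 162.6. Deadweight loss is the triangle between the curves from 0.6 to 1.5455: (1/2)(173 - 162.6)(1.5455 - 0.6) = 4.9164.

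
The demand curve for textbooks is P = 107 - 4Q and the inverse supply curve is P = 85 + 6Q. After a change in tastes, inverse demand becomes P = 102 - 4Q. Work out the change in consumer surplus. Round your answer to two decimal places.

-3.90

Initial equilibrium: Q_0 = 2.2, P_0 = 98.2; CS_0 = (1/2)(2.2)(8.8) = 9.68, PS_0 = (1/2)(2.2)(13.2) = 14.52.
New equilibrium: 102 - 4Q = 85 + 6Q gives Q_1 = 1.7, P_1 = 95.2; CS_1 = 5.78, PS_1 = 8.67.
Change in consumer surplus = 5.78 - 9.68 = -3.9.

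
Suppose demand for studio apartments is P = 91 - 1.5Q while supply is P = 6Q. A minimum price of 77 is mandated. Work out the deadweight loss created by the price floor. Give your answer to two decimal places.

Free-market equilibrium: 91 - 1.5Q = 6Q gives Q* = 12.1333, P* = 72.8.
At P = 77, buyers demand (91 - 77)/1.5 = 9.3333 while sellers would supply more, so the quantity traded is 9.3333 at price 77.
At Q = 9.3333 the demand price is 77 and the supply price is 56. Deadweight loss is the triangle between the curves from 9.3333 to 12.1333: (1/2)(77 - 56)(12.1333 - 9.3333) = 29.4.

29.40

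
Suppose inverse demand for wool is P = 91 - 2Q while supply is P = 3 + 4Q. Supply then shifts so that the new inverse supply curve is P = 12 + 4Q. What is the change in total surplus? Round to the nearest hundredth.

Initial equilibrium: Q_0 = 14.6667, P_0 = 61.6667; CS_0 = (1/2)(14.6667)(29.3333) = 215.1111, PS_0 = (1/2)(14.6667)(58.6667) = 430.2222.
New equilibrium: 91 - 2Q = 12 + 4Q gives Q_1 = 13.1667, P_1 = 64.6667; CS_1 = 173.3611, PS_1 = 346.7222.
Change in total surplus = (173.3611 + 346.7222) - (215.1111 + 430.2222) = -125.25.

-125.25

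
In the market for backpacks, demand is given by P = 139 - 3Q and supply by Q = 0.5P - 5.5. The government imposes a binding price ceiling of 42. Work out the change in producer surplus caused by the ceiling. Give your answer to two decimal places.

Rewriting supply in inverse form: P = 11 + 2Q.
Without the control, 139 - 3Q = 11 + 2Q so Q* = 25.6 and P* = 62.2.
At the ceiling price 42, quantity supplied is (42 - 11)/2 = 15.5; supply is the short side, so Q = 15.5 trades at P = 42.
PS goes from (1/2)(25.6)(51.2) = 655.36 to 240.25 (computed as (42 - 11)(15.5) - (1/2)(2)(15.5)^2), a change of -415.11.

-415.11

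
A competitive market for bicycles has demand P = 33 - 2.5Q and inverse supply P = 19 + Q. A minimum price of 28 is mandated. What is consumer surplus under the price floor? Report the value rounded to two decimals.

Without the control, 33 - 2.5Q = 19 + Q so Q* = 4 and P* = 23.
At P = 28, buyers demand (33 - 28)/2.5 = 2 while sellers would supply more, so the quantity traded is 2 at price 28.
CS is the triangle under demand above 28: (1/2)(2)(33 - 28) = 5.

5.00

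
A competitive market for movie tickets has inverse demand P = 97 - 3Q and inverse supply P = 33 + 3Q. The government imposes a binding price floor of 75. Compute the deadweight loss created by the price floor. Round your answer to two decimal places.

Without the control, 97 - 3Q = 33 + 3Q so Q* = 10.6667 and P* = 65.
At the floor price 75, quantity demanded is (97 - 75)/3 = 7.3333; demand is the short side, so Q = 7.3333 trades at P = 75.
The lost-trades triangle has base Q* - 7.3333 = 3.3333 and height equal to the gap between the curves at Q = 7.3333, which is 75 - 55 = 20. DWL = (1/2)(3.3333)(20) = 33.3333.

33.33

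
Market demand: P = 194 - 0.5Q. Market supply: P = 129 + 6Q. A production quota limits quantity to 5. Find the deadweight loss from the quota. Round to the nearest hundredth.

81.25

Unrestricted equilibrium: Q* = (194 - 129)/(0.5 + 6) = 10.
At Q = 5 the demand price is 194 - 0.5(5) = 191.5 and the supply price is 129 + 6(5) = 159.
DWL = (1/2)(gap between curves at 5) x (Q* - 5) = (1/2)(32.5)(5) = 81.25.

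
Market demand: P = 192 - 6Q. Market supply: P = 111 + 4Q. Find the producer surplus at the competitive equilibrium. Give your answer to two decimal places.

131.22

Setting demand equal to supply, 81 = 10Q, so Q* = 8.1 and P* = 143.4.
The supply curve's price intercept is 111, so PS = (1/2)(Q*)(P* - 111) = (1/2)(8.1)(32.4) = 131.22.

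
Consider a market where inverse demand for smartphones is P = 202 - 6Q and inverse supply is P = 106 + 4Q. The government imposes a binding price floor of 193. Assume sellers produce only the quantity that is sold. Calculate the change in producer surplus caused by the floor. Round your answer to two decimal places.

Without the control, 202 - 6Q = 106 + 4Q so Q* = 9.6 and P* = 144.4.
At the floor price 193, quantity demanded is (202 - 193)/6 = 1.5; demand is the short side, so Q = 1.5 trades at P = 193.
PS goes from (1/2)(9.6)(38.4) = 184.32 to 126 (computed as (193 - 106)(1.5) - (1/2)(4)(1.5)^2), a change of -58.32.

-58.32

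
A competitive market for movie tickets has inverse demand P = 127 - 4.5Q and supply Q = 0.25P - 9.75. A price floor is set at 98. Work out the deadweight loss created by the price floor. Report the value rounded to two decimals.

64.92

Rewriting supply in inverse form: P = 39 + 4Q.
Without the control, 127 - 4.5Q = 39 + 4Q so Q* = 10.3529 and P* = 80.4118.
At the floor price 98, quantity demanded is (127 - 98)/4.5 = 6.4444; demand is the short side, so Q = 6.4444 trades at P = 98.
The lost-trades triangle has base Q* - 6.4444 = 3.9085 and height equal to the gap between the curves at Q = 6.4444, which is 98 - 64.7778 = 33.2222. DWL = (1/2)(3.9085)(33.2222) = 64.9245.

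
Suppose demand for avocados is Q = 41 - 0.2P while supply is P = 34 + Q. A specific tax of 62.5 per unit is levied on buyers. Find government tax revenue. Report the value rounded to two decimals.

1130.21

Rewriting demand in inverse form: P = 205 - 5Q.
Without the tax, 205 - 5Q = 34 + Q so Q* = 28.5 and P* = 62.5.
With the tax, buyers' net willingness to pay falls by 62.5: (205 - 62.5) - 5Q = 34 + Q, so Q_t = 18.0833. Buyers pay P_b = 114.5833; sellers receive P_s = P_b - 62.5 = 52.0833.
Revenue is the tax times quantity traded: 62.5 x 18.0833 = 1130.2083.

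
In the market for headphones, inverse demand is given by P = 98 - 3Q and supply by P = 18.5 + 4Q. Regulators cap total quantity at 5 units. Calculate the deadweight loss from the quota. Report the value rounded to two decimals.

Unrestricted equilibrium: Q* = (98 - 18.5)/(3 + 4) = 11.3571.
At Q = 5 the demand price is 98 - 3(5) = 83 and the supply price is 18.5 + 4(5) = 38.5.
DWL = (1/2)(gap between curves at 5) x (Q* - 5) = (1/2)(44.5)(6.3571) = 141.4464.

141.45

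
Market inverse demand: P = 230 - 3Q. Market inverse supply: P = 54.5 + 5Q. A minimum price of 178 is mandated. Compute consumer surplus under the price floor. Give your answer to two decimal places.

450.67

Free-market equilibrium: 230 - 3Q = 54.5 + 5Q gives Q* = 21.9375, P* = 164.1875.
At P = 178, buyers demand (230 - 178)/3 = 17.3333 while sellers would supply more, so the quantity traded is 17.3333 at price 178.
CS is the triangle under demand above 178: (1/2)(17.3333)(230 - 178) = 450.6667.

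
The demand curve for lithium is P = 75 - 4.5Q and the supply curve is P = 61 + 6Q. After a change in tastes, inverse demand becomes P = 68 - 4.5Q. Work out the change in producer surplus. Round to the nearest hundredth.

Initial equilibrium: Q_0 = 1.3333, P_0 = 69; CS_0 = (1/2)(1.3333)(6) = 4, PS_0 = (1/2)(1.3333)(8) = 5.3333.
New equilibrium: 68 - 4.5Q = 61 + 6Q gives Q_1 = 0.6667, P_1 = 65; CS_1 = 1, PS_1 = 1.3333.
Change in producer surplus = 1.3333 - 5.3333 = -4.

-4.00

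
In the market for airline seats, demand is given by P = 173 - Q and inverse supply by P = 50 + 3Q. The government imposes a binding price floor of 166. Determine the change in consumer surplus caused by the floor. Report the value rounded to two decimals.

-448.28

Free-market equilibrium: 173 - Q = 50 + 3Q gives Q* = 30.75, P* = 142.25.
At P = 166, buyers demand (173 - 166)/1 = 7 while sellers would supply more, so the quantity traded is 7 at price 166.
CS goes from (1/2)(30.75)(30.75) = 472.7812 to 24.5 (computed as (173 - 166)(7) - (1/2)(1)(7)^2), a change of -448.2812.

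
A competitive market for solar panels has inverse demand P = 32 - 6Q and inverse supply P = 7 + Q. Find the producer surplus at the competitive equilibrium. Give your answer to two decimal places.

Set 32 - 6Q = 7 + Q, which gives 25 = 7Q, so Q* = 3.5714 and P* = 32 - 6(3.5714) = 10.5714.
PS is the area between P* and the supply curve from 0 to Q*: (1/2)(3.5714)(3.5714) = 6.3776.

6.38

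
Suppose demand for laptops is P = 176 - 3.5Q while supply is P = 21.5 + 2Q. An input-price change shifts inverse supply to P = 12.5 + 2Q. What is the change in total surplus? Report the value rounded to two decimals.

260.18

Initial equilibrium: Q_0 = 28.0909, P_0 = 77.6818; CS_0 = (1/2)(28.0909)(98.3182) = 1380.9236, PS_0 = (1/2)(28.0909)(56.1818) = 789.0992.
New equilibrium: 176 - 3.5Q = 12.5 + 2Q gives Q_1 = 29.7273, P_1 = 71.9545; CS_1 = 1546.4938, PS_1 = 883.7107.
Change in total surplus = (1546.4938 + 883.7107) - (1380.9236 + 789.0992) = 260.1818.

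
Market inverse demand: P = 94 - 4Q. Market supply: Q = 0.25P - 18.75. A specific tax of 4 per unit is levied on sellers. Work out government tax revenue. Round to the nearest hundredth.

Rewriting supply in inverse form: P = 75 + 4Q.
Without the tax, 94 - 4Q = 75 + 4Q so Q* = 2.375 and P* = 84.5.
A tax on sellers shifts supply up by 4: 94 - 4Q = 75 + 4Q + 4, so Q_t = 1.875. Buyers pay P_b = 86.5; sellers receive P_s = P_b - 4 = 82.5.
Revenue is the tax times quantity traded: 4 x 1.875 = 7.5.

7.50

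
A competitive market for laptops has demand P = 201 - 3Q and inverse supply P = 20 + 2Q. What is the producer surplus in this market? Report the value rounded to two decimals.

1310.44

Set 201 - 3Q = 20 + 2Q, which gives 181 = 5Q, so Q* = 36.2 and P* = 201 - 3(36.2) = 92.4.
PS is the area between P* and the supply curve from 0 to Q*: (1/2)(36.2)(72.4) = 1310.44.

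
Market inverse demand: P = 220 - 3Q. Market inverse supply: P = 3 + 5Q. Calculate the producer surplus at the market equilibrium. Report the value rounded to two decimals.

Equilibrium: 220 - 3Q = 3 + 5Q, so Q* = 27.125 and P* = 138.625.
Producer surplus is the triangle above supply below P*: (1/2)(27.125)(138.625 - 3) = (1/2)(27.125)(135.625) = 1839.4141.

1839.41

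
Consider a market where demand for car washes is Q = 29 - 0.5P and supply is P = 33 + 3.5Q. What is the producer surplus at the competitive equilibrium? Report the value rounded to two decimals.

36.16

Rewriting demand in inverse form: P = 58 - 2Q.
Setting demand equal to supply, 25 = 5.5Q, so Q* = 4.5455 and P* = 48.9091.
Producer surplus is the triangle above supply below P*: (1/2)(4.5455)(48.9091 - 33) = (1/2)(4.5455)(15.9091) = 36.157.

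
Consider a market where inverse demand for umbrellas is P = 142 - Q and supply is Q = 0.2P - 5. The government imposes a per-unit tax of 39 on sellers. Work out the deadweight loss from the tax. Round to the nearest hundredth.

Rewriting supply in inverse form: P = 25 + 5Q.
Pre-tax equilibrium: 142 - Q = 25 + 5Q gives Q* = 19.5, P* = 122.5.
With the tax, sellers need 39 more per unit: 142 - Q = 25 + 5Q + 39, so Q_t = 13. Buyers pay P_b = 129; sellers receive P_s = P_b - 39 = 90.
The welfare triangle lost has base Q* - Q_t = 6.5 and height t = 39, so DWL = (1/2)(6.5)(39) = 126.75.

126.75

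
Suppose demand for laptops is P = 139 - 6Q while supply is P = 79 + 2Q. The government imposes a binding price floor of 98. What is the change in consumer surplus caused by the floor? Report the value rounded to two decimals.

-28.67

Free-market equilibrium: 139 - 6Q = 79 + 2Q gives Q* = 7.5, P* = 94.
At P = 98, buyers demand (139 - 98)/6 = 6.8333 while sellers would supply more, so the quantity traded is 6.8333 at price 98.
CS goes from (1/2)(7.5)(45) = 168.75 to 140.0833 (computed as (139 - 98)(6.8333) - (1/2)(6)(6.8333)^2), a change of -28.6667.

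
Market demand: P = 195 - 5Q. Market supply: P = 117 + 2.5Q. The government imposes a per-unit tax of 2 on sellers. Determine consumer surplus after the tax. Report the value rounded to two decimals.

256.71

Pre-tax equilibrium: 195 - 5Q = 117 + 2.5Q gives Q* = 10.4, P* = 143.
With the tax, sellers need 2 more per unit: 195 - 5Q = 117 + 2.5Q + 2, so Q_t = 10.1333. Buyers pay P_b = 144.3333; sellers receive P_s = P_b - 2 = 142.3333.
CS = (1/2)(Q_t)(195 - P_b) = (1/2)(10.1333)(50.6667) = 256.7111.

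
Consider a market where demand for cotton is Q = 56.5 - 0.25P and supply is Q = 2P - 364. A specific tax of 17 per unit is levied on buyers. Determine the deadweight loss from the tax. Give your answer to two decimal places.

Rewriting demand in inverse form: P = 226 - 4Q.
Rewriting supply in inverse form: P = 182 + 0.5Q.
Pre-tax equilibrium: 226 - 4Q = 182 + 0.5Q gives Q* = 9.7778, P* = 186.8889.
With the tax, buyers' net willingness to pay falls by 17: (226 - 17) - 4Q = 182 + 0.5Q, so Q_t = 6. Buyers pay P_b = 202; sellers receive P_s = P_b - 17 = 185.
Deadweight loss is the triangle between the curves from Q_t to Q*: (1/2)(9.7778 - 6)(17) = 32.1111.

32.11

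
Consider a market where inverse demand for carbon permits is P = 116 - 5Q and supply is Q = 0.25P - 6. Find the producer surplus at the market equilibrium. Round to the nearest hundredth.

Rewriting supply in inverse form: P = 24 + 4Q.
Setting demand equal to supply, 92 = 9Q, so Q* = 10.2222 and P* = 64.8889.
PS is the area between P* and the supply curve from 0 to Q*: (1/2)(10.2222)(40.8889) = 208.9877.

208.99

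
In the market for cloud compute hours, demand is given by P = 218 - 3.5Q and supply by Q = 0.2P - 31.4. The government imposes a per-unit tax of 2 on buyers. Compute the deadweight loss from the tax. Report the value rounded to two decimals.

Rewriting supply in inverse form: P = 157 + 5Q.
Without the tax, 218 - 3.5Q = 157 + 5Q so Q* = 7.1765 and P* = 192.8824.
With the tax, buyers' net willingness to pay falls by 2: (218 - 2) - 3.5Q = 157 + 5Q, so Q_t = 6.9412. Buyers pay P_b = 193.7059; sellers receive P_s = P_b - 2 = 191.7059.
Deadweight loss is the triangle between the curves from Q_t to Q*: (1/2)(7.1765 - 6.9412)(2) = 0.2353.

0.24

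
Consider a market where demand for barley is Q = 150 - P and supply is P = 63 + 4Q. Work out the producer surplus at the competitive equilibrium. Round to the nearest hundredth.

Rewriting demand in inverse form: P = 150 - Q.
Setting demand equal to supply, 87 = 5Q, so Q* = 17.4 and P* = 132.6.
The supply curve's price intercept is 63, so PS = (1/2)(Q*)(P* - 63) = (1/2)(17.4)(69.6) = 605.52.

605.52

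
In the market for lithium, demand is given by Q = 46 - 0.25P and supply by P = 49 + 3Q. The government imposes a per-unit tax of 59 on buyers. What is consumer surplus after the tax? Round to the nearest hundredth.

Rewriting demand in inverse form: P = 184 - 4Q.
Without the tax, 184 - 4Q = 49 + 3Q so Q* = 19.2857 and P* = 106.8571.
With the tax, buyers' net willingness to pay falls by 59: (184 - 59) - 4Q = 49 + 3Q, so Q_t = 10.8571. Buyers pay P_b = 140.5714; sellers receive P_s = P_b - 59 = 81.5714.
Consumer surplus is the triangle under demand above P_b: (1/2)(10.8571)(184 - 140.5714) = 235.7551.

235.76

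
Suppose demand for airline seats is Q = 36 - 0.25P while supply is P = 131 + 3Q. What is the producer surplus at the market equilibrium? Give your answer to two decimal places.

5.17

Rewriting demand in inverse form: P = 144 - 4Q.
Setting demand equal to supply, 13 = 7Q, so Q* = 1.8571 and P* = 136.5714.
Producer surplus is the triangle above supply below P*: (1/2)(1.8571)(136.5714 - 131) = (1/2)(1.8571)(5.5714) = 5.1735.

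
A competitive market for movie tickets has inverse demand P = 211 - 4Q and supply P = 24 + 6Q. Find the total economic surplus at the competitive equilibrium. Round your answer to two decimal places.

1748.45

Equilibrium: 211 - 4Q = 24 + 6Q, so Q* = 18.7 and P* = 136.2.
CS = (1/2)(18.7)(74.8) = 699.38 and PS = (1/2)(18.7)(112.2) = 1049.07, so total surplus = 1748.45.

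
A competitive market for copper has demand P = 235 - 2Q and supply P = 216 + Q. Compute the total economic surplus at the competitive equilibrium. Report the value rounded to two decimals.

Setting demand equal to supply, 19 = 3Q, so Q* = 6.3333 and P* = 222.3333.
CS = (1/2)(6.3333)(12.6667) = 40.1111 and PS = (1/2)(6.3333)(6.3333) = 20.0556, so total surplus = 60.1667.

60.17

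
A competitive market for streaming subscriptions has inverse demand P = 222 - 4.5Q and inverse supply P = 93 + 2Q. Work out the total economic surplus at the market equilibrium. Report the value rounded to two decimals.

1280.08

Setting demand equal to supply, 129 = 6.5Q, so Q* = 19.8462 and P* = 132.6923.
Total surplus is the full triangle between the curves from 0 to Q*: (1/2)(19.8462)(222 - 93) = 1280.0769.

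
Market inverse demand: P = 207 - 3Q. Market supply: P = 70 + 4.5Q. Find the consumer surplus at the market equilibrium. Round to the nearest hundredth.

500.51

Setting demand equal to supply, 137 = 7.5Q, so Q* = 18.2667 and P* = 152.2.
CS is the area between the demand curve and P* from 0 to Q*: (1/2)(18.2667)(54.8) = 500.5067.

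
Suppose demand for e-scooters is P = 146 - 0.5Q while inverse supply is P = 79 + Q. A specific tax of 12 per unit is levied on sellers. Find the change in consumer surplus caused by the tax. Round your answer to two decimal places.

-162.67

Pre-tax equilibrium: 146 - 0.5Q = 79 + Q gives Q* = 44.6667, P* = 123.6667.
A tax on sellers shifts supply up by 12: 146 - 0.5Q = 79 + Q + 12, so Q_t = 36.6667. Buyers pay P_b = 127.6667; sellers receive P_s = P_b - 12 = 115.6667.
CS falls from (1/2)(44.6667)(22.3333) = 498.7778 to (1/2)(36.6667)(18.3333) = 336.1111, a change of -162.6667.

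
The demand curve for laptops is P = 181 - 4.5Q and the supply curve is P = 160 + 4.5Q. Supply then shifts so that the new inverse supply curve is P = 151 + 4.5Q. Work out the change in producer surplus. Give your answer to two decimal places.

12.75

Initial equilibrium: Q_0 = 2.3333, P_0 = 170.5; CS_0 = (1/2)(2.3333)(10.5) = 12.25, PS_0 = (1/2)(2.3333)(10.5) = 12.25.
New equilibrium: 181 - 4.5Q = 151 + 4.5Q gives Q_1 = 3.3333, P_1 = 166; CS_1 = 25, PS_1 = 25.
Change in producer surplus = 25 - 12.25 = 12.75.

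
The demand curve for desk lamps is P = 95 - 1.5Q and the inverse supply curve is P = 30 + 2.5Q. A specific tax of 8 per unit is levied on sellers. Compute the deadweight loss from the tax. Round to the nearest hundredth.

Pre-tax equilibrium: 95 - 1.5Q = 30 + 2.5Q gives Q* = 16.25, P* = 70.625.
With the tax, sellers need 8 more per unit: 95 - 1.5Q = 30 + 2.5Q + 8, so Q_t = 14.25. Buyers pay P_b = 73.625; sellers receive P_s = P_b - 8 = 65.625.
Deadweight loss is the triangle between the curves from Q_t to Q*: (1/2)(16.25 - 14.25)(8) = 8.

8.00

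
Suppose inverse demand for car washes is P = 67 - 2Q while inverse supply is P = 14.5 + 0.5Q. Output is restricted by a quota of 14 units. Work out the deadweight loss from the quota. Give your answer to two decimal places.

Unrestricted equilibrium: Q* = (67 - 14.5)/(2 + 0.5) = 21.
At Q = 14 the demand price is 67 - 2(14) = 39 and the supply price is 14.5 + 0.5(14) = 21.5.
DWL = (1/2)(gap between curves at 14) x (Q* - 14) = (1/2)(17.5)(7) = 61.25.

61.25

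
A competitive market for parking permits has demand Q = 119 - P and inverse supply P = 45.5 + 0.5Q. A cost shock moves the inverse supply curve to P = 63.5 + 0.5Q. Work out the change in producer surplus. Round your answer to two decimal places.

Rewriting demand in inverse form: P = 119 - Q.
Initial equilibrium: Q_0 = 49, P_0 = 70; CS_0 = (1/2)(49)(49) = 1200.5, PS_0 = (1/2)(49)(24.5) = 600.25.
New equilibrium: 119 - Q = 63.5 + 0.5Q gives Q_1 = 37, P_1 = 82; CS_1 = 684.5, PS_1 = 342.25.
Change in producer surplus = 342.25 - 600.25 = -258.

-258.00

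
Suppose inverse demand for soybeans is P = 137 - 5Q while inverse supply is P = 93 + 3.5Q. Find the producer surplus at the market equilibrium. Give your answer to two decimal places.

Set 137 - 5Q = 93 + 3.5Q, which gives 44 = 8.5Q, so Q* = 5.1765 and P* = 137 - 5(5.1765) = 111.1176.
The supply curve's price intercept is 93, so PS = (1/2)(Q*)(P* - 93) = (1/2)(5.1765)(18.1176) = 46.8927.

46.89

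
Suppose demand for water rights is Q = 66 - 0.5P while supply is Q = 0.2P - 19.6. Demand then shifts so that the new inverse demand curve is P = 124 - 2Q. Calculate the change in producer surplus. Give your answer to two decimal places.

-24.49

Rewriting demand in inverse form: P = 132 - 2Q.
Rewriting supply in inverse form: P = 98 + 5Q.
Initial equilibrium: Q_0 = 4.8571, P_0 = 122.2857; CS_0 = (1/2)(4.8571)(9.7143) = 23.5918, PS_0 = (1/2)(4.8571)(24.2857) = 58.9796.
New equilibrium: 124 - 2Q = 98 + 5Q gives Q_1 = 3.7143, P_1 = 116.5714; CS_1 = 13.7959, PS_1 = 34.4898.
Change in producer surplus = 34.4898 - 58.9796 = -24.4898.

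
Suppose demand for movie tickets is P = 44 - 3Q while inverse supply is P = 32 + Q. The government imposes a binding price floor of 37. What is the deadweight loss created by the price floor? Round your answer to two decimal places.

0.89

Without the control, 44 - 3Q = 32 + Q so Q* = 3 and P* = 35.
At P = 37, buyers demand (44 - 37)/3 = 2.3333 while sellers would supply more, so the quantity traded is 2.3333 at price 37.
The lost-trades triangle has base Q* - 2.3333 = 0.6667 and height equal to the gap between the curves at Q = 2.3333, which is 37 - 34.3333 = 2.6667. DWL = (1/2)(0.6667)(2.6667) = 0.8889.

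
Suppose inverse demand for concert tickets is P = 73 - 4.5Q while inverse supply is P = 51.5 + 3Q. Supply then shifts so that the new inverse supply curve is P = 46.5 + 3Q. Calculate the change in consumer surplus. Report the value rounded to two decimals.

Initial equilibrium: Q_0 = 2.8667, P_0 = 60.1; CS_0 = (1/2)(2.8667)(12.9) = 18.49, PS_0 = (1/2)(2.8667)(8.6) = 12.3267.
New equilibrium: 73 - 4.5Q = 46.5 + 3Q gives Q_1 = 3.5333, P_1 = 57.1; CS_1 = 28.09, PS_1 = 18.7267.
Change in consumer surplus = 28.09 - 18.49 = 9.6.

9.60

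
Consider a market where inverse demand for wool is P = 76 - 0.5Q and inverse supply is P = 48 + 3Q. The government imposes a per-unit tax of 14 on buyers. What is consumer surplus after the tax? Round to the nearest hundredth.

Pre-tax equilibrium: 76 - 0.5Q = 48 + 3Q gives Q* = 8, P* = 72.
With the tax, buyers' net willingness to pay falls by 14: (76 - 14) - 0.5Q = 48 + 3Q, so Q_t = 4. Buyers pay P_b = 74; sellers receive P_s = P_b - 14 = 60.
CS = (1/2)(Q_t)(76 - P_b) = (1/2)(4)(2) = 4.

4.00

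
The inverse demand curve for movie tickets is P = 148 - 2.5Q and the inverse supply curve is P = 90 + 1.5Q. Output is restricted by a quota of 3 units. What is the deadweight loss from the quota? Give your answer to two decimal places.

264.50

Unrestricted equilibrium: Q* = (148 - 90)/(2.5 + 1.5) = 14.5.
At Q = 3 the demand price is 148 - 2.5(3) = 140.5 and the supply price is 90 + 1.5(3) = 94.5.
Deadweight loss is the triangle between the curves from 3 to 14.5: (1/2)(140.5 - 94.5)(14.5 - 3) = 264.5.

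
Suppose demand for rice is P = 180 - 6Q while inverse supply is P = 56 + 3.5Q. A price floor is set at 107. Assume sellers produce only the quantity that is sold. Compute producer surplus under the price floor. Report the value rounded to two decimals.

361.45

Without the control, 180 - 6Q = 56 + 3.5Q so Q* = 13.0526 and P* = 101.6842.
At the floor price 107, quantity demanded is (180 - 107)/6 = 12.1667; demand is the short side, so Q = 12.1667 trades at P = 107.
The supply price at Q = 12.1667 is 98.5833. PS is the trapezoid between 107 and supply over [0, 12.1667]: (1/2)[(107 - 56) + (107 - 98.5833)](12.1667) = 361.4514.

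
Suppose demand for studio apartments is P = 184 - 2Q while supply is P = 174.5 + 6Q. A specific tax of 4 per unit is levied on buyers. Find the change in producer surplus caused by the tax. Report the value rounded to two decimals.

-2.81

Pre-tax equilibrium: 184 - 2Q = 174.5 + 6Q gives Q* = 1.1875, P* = 181.625.
A tax on buyers shifts demand down by 4: (184 - 4) - 2Q = 174.5 + 6Q, so Q_t = 0.6875. Buyers pay P_b = 182.625; sellers receive P_s = P_b - 4 = 178.625.
PS falls from (1/2)(1.1875)(7.125) = 4.2305 to (1/2)(0.6875)(4.125) = 1.418, a change of -2.8125.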